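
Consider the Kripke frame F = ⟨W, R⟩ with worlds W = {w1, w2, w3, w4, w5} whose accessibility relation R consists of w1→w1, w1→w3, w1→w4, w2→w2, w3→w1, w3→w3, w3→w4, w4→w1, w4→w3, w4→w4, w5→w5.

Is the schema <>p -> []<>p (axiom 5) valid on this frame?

Axiom 5 corresponds to the accessibility relation being Euclidean.
Euclidean: yes — any two successors of a common world are R-related.

Yes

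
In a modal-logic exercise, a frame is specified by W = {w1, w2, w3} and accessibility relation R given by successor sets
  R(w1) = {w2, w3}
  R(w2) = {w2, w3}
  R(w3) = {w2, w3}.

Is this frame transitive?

Yes

Transitive: yes — every two-step R-path is closed by a direct edge.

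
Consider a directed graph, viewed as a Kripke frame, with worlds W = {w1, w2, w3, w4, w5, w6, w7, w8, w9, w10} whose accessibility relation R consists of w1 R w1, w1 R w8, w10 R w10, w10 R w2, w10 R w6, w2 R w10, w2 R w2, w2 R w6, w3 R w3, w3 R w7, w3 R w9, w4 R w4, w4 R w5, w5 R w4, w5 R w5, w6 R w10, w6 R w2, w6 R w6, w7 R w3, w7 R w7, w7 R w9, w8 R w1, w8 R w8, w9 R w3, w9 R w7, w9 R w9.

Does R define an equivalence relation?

Yes

Reflexive: yes — every world is R-related to itself.
Symmetric: yes — every pair in R has its reverse in R.
Transitive: yes — every two-step R-path is closed by a direct edge.
So R is an equivalence relation.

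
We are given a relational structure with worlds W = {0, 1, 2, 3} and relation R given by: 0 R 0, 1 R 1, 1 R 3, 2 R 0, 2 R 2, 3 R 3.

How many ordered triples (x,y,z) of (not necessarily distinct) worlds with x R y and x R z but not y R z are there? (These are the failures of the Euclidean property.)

Enumerating: (1,3,1), (2,0,2).

2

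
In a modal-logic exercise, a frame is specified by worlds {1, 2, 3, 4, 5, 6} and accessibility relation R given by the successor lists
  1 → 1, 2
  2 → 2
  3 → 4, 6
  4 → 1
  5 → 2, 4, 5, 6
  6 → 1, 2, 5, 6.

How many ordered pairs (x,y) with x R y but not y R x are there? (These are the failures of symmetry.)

8

Enumerating: (1,2), (3,4), (3,6), (4,1), (5,2), (5,4), (6,1), (6,2).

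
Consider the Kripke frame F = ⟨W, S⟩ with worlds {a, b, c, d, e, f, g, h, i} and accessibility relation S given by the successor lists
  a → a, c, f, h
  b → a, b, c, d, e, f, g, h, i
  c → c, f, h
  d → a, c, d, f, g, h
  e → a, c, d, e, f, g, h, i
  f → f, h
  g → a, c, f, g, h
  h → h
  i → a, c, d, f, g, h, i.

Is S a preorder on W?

Yes

Reflexive: yes — every world is S-related to itself.
Transitive: yes — every two-step S-path is closed by a direct edge.
So S is a preorder.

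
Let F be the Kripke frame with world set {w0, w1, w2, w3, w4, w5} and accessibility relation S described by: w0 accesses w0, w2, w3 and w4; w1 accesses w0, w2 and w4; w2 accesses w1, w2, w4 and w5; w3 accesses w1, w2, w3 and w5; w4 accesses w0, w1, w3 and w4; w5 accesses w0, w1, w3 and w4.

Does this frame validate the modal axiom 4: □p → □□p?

No

Axiom 4 corresponds to the accessibility relation being transitive.
Transitive: no — w0 S w2 and w2 S w1, but not w0 S w1.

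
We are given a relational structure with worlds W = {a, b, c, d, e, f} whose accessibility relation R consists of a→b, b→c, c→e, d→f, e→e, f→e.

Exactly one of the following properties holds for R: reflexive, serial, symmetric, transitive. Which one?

serial

Reflexive: no — a is not related to itself.
Serial: yes — every world has a successor (e.g. a R b).
Symmetric: no — a R b but not b R a.
Transitive: no — a R b and b R c, but not a R c.
Only serial holds.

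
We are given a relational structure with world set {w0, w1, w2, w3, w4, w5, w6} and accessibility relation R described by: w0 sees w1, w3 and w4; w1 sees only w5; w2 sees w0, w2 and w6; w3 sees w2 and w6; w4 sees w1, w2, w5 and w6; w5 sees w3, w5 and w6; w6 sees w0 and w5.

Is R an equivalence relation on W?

No

Reflexive: no — w0 is not related to itself.
Symmetric: no — w0 R w1 but not w1 R w0.
Transitive: no — w0 R w1 and w1 R w5, but not w0 R w5.
So R is not an equivalence relation.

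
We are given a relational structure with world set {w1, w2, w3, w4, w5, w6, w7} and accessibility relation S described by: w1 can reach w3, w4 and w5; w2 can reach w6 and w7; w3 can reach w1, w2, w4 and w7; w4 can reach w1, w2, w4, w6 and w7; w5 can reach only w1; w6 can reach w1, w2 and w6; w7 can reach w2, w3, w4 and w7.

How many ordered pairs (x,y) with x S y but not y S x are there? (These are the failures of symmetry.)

Enumerating: (w3,w2), (w3,w4), (w4,w2), (w4,w6), (w6,w1).

5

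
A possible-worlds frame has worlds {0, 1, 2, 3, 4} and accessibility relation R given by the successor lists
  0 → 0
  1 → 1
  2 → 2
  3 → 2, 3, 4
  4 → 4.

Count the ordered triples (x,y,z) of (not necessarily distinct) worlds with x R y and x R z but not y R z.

Enumerating: (3,2,3), (3,2,4), (3,4,2), (3,4,3).

4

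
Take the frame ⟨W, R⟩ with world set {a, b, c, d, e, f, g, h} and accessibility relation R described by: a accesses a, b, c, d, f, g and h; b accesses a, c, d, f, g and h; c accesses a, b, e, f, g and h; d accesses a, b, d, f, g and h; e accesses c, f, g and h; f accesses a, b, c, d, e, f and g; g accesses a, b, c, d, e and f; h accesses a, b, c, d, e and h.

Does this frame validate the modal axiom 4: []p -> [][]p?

Axiom 4 corresponds to the accessibility relation being transitive.
Transitive: no — a R c and c R e, but not a R e.

No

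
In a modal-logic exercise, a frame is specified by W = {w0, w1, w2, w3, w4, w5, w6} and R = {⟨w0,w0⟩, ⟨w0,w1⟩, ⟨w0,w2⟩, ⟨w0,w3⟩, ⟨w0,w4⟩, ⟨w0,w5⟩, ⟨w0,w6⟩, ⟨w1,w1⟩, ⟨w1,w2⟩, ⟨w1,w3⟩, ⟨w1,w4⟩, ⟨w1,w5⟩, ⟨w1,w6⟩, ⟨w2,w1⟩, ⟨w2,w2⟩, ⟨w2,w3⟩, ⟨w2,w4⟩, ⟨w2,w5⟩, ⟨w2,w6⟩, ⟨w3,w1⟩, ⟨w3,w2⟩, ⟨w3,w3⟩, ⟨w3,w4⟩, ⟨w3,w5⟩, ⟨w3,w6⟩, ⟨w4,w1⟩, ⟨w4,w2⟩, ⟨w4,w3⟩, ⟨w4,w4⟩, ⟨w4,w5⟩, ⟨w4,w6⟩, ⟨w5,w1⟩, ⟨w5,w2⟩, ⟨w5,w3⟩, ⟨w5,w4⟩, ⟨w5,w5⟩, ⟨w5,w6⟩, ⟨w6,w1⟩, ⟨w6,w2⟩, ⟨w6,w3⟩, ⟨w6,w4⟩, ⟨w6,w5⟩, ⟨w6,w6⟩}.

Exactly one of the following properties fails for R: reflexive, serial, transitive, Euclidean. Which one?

Euclidean

Reflexive: yes — every world is R-related to itself.
Serial: yes — every world has a successor (e.g. w0 R w0).
Transitive: yes — every two-step R-path is closed by a direct edge.
Euclidean: no — w0 R w1 and w0 R w0, but not w1 R w0.
Only Euclidean fails.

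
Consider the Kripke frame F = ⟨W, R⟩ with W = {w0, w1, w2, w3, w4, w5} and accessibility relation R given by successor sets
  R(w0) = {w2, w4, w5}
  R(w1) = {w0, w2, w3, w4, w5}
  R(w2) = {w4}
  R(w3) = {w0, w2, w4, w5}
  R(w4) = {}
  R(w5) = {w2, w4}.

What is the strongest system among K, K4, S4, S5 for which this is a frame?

Transitive (axiom 4): yes — every two-step R-path is closed by a direct edge.
Reflexive (axiom T): no — w0 is not related to itself.
Euclidean (axiom 5): no — w0 R w2 and w0 R w5, but not w2 R w5.
So F validates K, K4; S4 would additionally require R to be reflexive. The strongest is K4.

K4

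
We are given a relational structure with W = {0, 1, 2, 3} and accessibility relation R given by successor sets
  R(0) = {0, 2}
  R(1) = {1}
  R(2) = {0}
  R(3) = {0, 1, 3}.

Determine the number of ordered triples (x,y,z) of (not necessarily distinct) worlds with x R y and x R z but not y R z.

Enumerating: (0,2,2), (3,0,1), (3,0,3), (3,1,0), (3,1,3).

5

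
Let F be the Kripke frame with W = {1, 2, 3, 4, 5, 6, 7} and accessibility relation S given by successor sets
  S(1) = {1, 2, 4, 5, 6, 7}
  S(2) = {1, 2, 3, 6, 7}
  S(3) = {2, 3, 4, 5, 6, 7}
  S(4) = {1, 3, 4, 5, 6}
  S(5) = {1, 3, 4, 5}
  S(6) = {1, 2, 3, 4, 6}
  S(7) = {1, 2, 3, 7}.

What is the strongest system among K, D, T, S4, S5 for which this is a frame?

T

Serial (axiom D): yes — every world has a successor (e.g. 1 S 1).
Reflexive (axiom T): yes — every world is S-related to itself.
Transitive (axiom 4): no — 1 S 2 and 2 S 3, but not 1 S 3.
Euclidean (axiom 5): no — 1 S 2 and 1 S 4, but not 2 S 4.
So F validates K, D, T; S4 would additionally require S to be transitive. The strongest is T.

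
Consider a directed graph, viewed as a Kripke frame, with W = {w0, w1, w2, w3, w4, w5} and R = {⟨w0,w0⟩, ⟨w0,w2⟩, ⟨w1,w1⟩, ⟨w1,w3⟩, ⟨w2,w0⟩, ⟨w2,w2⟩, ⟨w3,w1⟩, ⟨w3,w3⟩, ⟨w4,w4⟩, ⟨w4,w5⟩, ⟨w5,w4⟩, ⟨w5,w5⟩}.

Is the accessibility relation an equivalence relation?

Yes

Reflexive: yes — every world is R-related to itself.
Symmetric: yes — every pair in R has its reverse in R.
Transitive: yes — every two-step R-path is closed by a direct edge.
So R is an equivalence relation.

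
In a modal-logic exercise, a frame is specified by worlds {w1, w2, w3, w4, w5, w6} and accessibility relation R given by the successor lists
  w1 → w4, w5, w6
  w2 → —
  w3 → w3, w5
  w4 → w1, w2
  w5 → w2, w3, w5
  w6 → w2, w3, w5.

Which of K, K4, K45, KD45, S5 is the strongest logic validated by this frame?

K

Transitive (axiom 4): no — w1 R w4 and w4 R w2, but not w1 R w2.
Euclidean (axiom 5): no — w1 R w4 and w1 R w5, but not w4 R w5.
Serial (axiom D): no — w2 has no R-successor.
Reflexive (axiom T): no — w1 is not related to itself.
So F validates K; K4 would additionally require R to be transitive. The strongest is K.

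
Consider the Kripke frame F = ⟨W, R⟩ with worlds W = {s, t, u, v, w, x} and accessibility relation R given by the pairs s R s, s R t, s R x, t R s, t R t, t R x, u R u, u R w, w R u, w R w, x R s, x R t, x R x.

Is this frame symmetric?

Symmetric: yes — every pair in R has its reverse in R.

Yes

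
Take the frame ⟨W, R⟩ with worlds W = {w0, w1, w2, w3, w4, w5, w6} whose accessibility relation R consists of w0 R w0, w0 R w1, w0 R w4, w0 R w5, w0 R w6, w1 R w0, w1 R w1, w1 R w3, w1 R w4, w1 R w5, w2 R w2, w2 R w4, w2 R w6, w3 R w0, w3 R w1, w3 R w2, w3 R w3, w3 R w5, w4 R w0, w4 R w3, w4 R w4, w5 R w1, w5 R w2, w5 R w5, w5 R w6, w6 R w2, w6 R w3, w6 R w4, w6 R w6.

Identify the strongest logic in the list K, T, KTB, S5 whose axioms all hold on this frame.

T

Reflexive (axiom T): yes — every world is R-related to itself.
Symmetric (axiom B): no — w0 R w5 but not w5 R w0.
Euclidean (axiom 5): no — w0 R w1 and w0 R w6, but not w1 R w6.
So F validates K, T; KTB would additionally require R to be symmetric. The strongest is T.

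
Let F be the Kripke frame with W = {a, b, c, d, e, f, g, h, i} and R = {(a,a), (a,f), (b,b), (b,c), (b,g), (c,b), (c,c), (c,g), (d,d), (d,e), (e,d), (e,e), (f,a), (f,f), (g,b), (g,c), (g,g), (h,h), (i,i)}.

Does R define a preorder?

Yes

Reflexive: yes — every world is R-related to itself.
Transitive: yes — every two-step R-path is closed by a direct edge.
So R is a preorder.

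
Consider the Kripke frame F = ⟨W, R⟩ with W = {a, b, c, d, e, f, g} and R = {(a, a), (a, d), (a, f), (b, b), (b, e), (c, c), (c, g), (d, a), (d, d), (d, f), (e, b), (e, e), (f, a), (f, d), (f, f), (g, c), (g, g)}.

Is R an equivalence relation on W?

Yes

Reflexive: yes — every world is R-related to itself.
Symmetric: yes — every pair in R has its reverse in R.
Transitive: yes — every two-step R-path is closed by a direct edge.
So R is an equivalence relation.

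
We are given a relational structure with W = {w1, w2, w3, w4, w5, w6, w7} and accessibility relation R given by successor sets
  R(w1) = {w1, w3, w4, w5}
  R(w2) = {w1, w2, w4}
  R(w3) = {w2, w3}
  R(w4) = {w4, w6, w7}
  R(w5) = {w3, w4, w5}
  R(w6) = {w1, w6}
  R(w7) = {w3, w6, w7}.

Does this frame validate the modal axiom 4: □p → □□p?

The schema 4 characterises exactly the transitive frames.
Transitive: no — w1 R w3 and w3 R w2, but not w1 R w2.

No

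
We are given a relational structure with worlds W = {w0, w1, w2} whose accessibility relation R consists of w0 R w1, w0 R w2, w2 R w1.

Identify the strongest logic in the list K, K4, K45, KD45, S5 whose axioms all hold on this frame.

Transitive (axiom 4): yes — every two-step R-path is closed by a direct edge.
Euclidean (axiom 5): no — w0 R w1 and w0 R w2, but not w1 R w2.
Serial (axiom D): no — w1 has no R-successor.
Reflexive (axiom T): no — w0 is not related to itself.
So F validates K, K4; K45 would additionally require R to be Euclidean. The strongest is K4.

K4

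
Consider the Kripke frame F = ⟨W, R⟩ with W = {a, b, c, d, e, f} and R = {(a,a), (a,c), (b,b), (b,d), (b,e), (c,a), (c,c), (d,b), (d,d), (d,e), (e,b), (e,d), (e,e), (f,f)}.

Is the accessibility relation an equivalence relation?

Yes

Reflexive: yes — every world is R-related to itself.
Symmetric: yes — every pair in R has its reverse in R.
Transitive: yes — every two-step R-path is closed by a direct edge.
So R is an equivalence relation.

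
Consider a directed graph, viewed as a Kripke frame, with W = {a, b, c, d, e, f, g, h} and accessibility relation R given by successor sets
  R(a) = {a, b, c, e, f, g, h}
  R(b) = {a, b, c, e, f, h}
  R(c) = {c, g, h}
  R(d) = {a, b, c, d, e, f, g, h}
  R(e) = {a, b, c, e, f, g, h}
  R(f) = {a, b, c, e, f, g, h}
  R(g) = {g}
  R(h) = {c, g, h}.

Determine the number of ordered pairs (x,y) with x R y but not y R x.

Enumerating: (a,c), (a,g), (a,h), (b,c), (b,h), (c,g), (d,a), (d,b), (d,c), (d,e), (d,f), (d,g), … and 8 more.
Total: 20.

20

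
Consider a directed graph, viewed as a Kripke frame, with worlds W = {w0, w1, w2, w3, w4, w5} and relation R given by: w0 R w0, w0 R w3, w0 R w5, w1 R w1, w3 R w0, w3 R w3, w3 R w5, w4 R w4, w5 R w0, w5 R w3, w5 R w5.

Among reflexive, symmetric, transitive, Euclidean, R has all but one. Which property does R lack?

Reflexive: no — w2 is not related to itself.
Symmetric: yes — every pair in R has its reverse in R.
Transitive: yes — every two-step R-path is closed by a direct edge.
Euclidean: yes — any two successors of a common world are R-related.
Only reflexive fails.

reflexive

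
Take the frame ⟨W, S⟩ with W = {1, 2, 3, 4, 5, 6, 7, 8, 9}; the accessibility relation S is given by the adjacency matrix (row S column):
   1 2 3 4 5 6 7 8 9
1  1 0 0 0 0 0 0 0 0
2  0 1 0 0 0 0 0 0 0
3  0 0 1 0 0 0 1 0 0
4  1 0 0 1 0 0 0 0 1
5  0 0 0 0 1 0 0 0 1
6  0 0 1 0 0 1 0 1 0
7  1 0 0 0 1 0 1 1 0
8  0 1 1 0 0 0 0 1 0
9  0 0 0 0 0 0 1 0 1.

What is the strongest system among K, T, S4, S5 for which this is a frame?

T

Reflexive (axiom T): yes — every world is S-related to itself.
Transitive (axiom 4): no — 3 S 7 and 7 S 1, but not 3 S 1.
Euclidean (axiom 5): no — 4 S 1 and 4 S 9, but not 1 S 9.
So F validates K, T; S4 would additionally require S to be transitive. The strongest is T.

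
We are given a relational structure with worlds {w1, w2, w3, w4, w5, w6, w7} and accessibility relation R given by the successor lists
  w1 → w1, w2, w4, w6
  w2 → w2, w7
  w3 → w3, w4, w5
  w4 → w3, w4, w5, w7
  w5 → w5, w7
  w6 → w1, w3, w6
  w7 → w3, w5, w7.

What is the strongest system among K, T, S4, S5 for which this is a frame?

T

Reflexive (axiom T): yes — every world is R-related to itself.
Transitive (axiom 4): no — w1 R w2 and w2 R w7, but not w1 R w7.
Euclidean (axiom 5): no — w1 R w2 and w1 R w4, but not w2 R w4.
So F validates K, T; S4 would additionally require R to be transitive. The strongest is T.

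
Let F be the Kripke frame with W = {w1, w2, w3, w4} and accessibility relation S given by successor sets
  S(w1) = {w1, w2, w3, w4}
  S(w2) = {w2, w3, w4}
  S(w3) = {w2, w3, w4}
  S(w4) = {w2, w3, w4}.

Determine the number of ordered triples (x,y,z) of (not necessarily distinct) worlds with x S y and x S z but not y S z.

Enumerating: (w1,w2,w1), (w1,w3,w1), (w1,w4,w1).

3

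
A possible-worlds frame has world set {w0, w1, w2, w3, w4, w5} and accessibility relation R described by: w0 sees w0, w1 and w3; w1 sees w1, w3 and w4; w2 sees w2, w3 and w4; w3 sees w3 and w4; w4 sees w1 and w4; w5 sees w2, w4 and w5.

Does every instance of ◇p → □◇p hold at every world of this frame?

Axiom 5 corresponds to the accessibility relation being Euclidean.
Euclidean: no — w0 R w3 and w0 R w1, but not w3 R w1.

No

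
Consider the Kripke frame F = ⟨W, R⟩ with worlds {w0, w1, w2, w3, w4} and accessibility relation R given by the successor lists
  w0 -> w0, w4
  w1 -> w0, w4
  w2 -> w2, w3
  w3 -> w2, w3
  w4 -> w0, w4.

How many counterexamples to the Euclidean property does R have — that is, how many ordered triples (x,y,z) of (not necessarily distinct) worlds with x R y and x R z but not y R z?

R is Euclidean; there are no such tuples.

0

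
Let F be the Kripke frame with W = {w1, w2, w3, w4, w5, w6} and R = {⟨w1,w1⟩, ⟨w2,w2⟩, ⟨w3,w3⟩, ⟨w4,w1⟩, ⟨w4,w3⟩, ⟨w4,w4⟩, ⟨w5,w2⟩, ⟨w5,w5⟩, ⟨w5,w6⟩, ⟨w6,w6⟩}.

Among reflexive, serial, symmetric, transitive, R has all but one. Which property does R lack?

symmetric

Reflexive: yes — every world is R-related to itself.
Serial: yes — every world has a successor (e.g. w1 R w1).
Symmetric: no — w4 R w1 but not w1 R w4.
Transitive: yes — every two-step R-path is closed by a direct edge.
Only symmetric fails.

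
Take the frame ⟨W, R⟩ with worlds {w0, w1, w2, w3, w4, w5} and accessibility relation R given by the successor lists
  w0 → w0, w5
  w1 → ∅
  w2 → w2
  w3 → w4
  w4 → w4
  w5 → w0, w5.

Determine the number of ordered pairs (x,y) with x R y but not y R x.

Enumerating: (w3,w4).

1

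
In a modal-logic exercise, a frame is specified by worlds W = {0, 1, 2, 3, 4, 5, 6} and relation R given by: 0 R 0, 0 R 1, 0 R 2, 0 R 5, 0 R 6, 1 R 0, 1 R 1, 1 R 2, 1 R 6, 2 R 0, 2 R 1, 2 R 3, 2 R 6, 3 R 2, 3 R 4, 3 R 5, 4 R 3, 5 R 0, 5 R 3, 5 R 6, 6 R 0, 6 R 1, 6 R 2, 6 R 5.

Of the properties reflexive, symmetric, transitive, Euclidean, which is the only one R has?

symmetric

Reflexive: no — 2 is not related to itself.
Symmetric: yes — every pair in R has its reverse in R.
Transitive: no — 0 R 2 and 2 R 3, but not 0 R 3.
Euclidean: no — 0 R 1 and 0 R 5, but not 1 R 5.
Only symmetric holds.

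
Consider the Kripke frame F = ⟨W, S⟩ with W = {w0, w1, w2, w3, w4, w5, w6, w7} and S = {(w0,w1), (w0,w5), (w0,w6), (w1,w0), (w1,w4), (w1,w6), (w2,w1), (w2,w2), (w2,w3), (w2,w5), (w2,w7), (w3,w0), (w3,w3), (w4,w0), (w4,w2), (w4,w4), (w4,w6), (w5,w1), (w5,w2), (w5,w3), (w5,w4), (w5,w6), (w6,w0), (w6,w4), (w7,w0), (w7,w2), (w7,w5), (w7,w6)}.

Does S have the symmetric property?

No

Symmetric: no — w0 S w5 but not w5 S w0.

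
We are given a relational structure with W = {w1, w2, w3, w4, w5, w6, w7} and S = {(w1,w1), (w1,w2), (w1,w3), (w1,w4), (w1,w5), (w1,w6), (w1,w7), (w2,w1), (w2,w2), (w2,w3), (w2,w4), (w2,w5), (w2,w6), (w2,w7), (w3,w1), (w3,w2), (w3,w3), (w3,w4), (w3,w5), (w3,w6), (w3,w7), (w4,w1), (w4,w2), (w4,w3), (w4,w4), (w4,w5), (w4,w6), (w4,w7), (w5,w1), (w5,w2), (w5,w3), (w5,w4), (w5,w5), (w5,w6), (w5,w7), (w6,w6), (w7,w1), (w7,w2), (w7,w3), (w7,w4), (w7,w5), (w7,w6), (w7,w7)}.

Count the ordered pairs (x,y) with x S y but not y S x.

6

Enumerating: (w1,w6), (w2,w6), (w3,w6), (w4,w6), (w5,w6), (w7,w6).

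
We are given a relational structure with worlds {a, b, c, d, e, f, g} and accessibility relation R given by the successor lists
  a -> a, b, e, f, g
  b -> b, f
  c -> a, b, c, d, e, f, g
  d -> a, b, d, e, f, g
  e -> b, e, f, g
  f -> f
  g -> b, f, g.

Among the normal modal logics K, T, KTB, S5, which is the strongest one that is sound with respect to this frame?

T

Reflexive (axiom T): yes — every world is R-related to itself.
Symmetric (axiom B): no — a R b but not b R a.
Euclidean (axiom 5): no — a R b and a R e, but not b R e.
So F validates K, T; KTB would additionally require R to be symmetric. The strongest is T.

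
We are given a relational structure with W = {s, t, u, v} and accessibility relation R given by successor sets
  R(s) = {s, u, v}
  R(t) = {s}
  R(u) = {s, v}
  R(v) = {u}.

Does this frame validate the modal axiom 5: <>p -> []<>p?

No

By correspondence theory, 5 is valid on a frame iff R is Euclidean.
Euclidean: no — u R v and u R s, but not v R s.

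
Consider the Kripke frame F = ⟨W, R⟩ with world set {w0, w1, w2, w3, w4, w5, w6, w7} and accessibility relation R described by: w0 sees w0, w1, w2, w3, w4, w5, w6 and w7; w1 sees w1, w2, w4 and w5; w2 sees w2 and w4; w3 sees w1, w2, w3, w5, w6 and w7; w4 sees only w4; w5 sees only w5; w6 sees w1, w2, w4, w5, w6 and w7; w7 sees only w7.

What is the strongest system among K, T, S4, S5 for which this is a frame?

Reflexive (axiom T): yes — every world is R-related to itself.
Transitive (axiom 4): no — w3 R w1 and w1 R w4, but not w3 R w4.
Euclidean (axiom 5): no — w0 R w1 and w0 R w3, but not w1 R w3.
So F validates K, T; S4 would additionally require R to be transitive. The strongest is T.

T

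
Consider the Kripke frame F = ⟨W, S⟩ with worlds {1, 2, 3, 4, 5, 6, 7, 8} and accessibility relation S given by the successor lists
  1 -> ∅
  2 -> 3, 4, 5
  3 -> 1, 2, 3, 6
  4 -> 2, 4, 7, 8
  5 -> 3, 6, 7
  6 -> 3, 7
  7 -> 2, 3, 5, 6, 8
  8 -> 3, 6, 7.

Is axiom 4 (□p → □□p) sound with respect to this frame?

No

Axiom 4 corresponds to the accessibility relation being transitive.
Transitive: no — 2 S 3 and 3 S 1, but not 2 S 1.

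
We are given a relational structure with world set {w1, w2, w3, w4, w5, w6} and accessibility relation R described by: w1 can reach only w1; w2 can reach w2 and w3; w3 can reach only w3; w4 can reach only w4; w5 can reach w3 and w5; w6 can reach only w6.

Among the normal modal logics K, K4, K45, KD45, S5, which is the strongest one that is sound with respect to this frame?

Transitive (axiom 4): yes — every two-step R-path is closed by a direct edge.
Euclidean (axiom 5): no — w2 R w3 and w2 R w2, but not w3 R w2.
Serial (axiom D): yes — every world has a successor (e.g. w1 R w1).
Reflexive (axiom T): yes — every world is R-related to itself.
So F validates K, K4; K45 would additionally require R to be Euclidean. The strongest is K4.

K4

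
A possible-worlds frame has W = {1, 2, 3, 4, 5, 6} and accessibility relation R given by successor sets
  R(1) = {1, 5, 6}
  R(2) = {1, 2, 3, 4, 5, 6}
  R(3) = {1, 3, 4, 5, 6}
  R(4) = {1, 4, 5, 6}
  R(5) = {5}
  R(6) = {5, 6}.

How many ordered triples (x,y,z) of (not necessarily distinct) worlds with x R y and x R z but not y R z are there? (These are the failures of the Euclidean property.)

35

Enumerating: (1,5,1), (1,5,6), (1,6,1), (2,1,2), (2,1,3), (2,1,4), (2,3,2), (2,4,2), (2,4,3), (2,5,1), (2,5,2), (2,5,3), … and 23 more.
Total: 35.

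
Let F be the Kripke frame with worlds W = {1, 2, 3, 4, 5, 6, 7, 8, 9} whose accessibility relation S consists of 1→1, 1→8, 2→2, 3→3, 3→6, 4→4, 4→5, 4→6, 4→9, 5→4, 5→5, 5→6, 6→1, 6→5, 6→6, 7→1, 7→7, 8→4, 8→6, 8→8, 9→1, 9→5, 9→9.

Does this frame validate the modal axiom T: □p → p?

Yes

By correspondence theory, T is valid on a frame iff S is reflexive.
Reflexive: yes — every world is S-related to itself.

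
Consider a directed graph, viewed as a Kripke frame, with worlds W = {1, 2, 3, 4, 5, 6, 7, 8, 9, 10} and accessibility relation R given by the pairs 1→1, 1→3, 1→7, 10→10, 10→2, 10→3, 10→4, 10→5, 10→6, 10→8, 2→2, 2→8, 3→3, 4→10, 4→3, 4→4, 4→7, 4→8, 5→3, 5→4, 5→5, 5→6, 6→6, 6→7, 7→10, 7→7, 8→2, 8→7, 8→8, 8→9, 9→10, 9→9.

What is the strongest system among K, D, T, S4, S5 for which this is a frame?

T

Serial (axiom D): yes — every world has a successor (e.g. 1 R 1).
Reflexive (axiom T): yes — every world is R-related to itself.
Transitive (axiom 4): no — 1 R 7 and 7 R 10, but not 1 R 10.
Euclidean (axiom 5): no — 1 R 3 and 1 R 7, but not 3 R 7.
So F validates K, D, T; S4 would additionally require R to be transitive. The strongest is T.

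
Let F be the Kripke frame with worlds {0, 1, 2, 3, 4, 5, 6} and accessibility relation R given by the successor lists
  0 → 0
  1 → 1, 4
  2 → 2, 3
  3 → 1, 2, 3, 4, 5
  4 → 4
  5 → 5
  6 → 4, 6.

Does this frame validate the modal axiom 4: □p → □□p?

Axiom 4 corresponds to the accessibility relation being transitive.
Transitive: no — 2 R 3 and 3 R 1, but not 2 R 1.

No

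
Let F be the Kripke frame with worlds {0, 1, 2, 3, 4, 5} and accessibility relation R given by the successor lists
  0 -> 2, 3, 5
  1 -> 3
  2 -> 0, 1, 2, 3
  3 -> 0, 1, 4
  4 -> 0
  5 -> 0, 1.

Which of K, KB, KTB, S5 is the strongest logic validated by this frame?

Symmetric (axiom B): no — 2 R 1 but not 1 R 2.
Reflexive (axiom T): no — 0 is not related to itself.
Euclidean (axiom 5): no — 0 R 2 and 0 R 5, but not 2 R 5.
So F validates K; KB would additionally require R to be symmetric. The strongest is K.

K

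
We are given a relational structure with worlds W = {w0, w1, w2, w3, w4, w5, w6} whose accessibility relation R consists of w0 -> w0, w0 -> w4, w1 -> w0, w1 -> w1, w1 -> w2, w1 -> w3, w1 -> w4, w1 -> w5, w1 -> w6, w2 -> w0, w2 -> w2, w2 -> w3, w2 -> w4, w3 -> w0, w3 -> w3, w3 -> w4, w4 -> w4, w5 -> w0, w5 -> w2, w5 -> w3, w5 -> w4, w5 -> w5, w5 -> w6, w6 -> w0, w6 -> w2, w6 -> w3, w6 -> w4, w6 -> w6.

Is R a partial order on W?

Yes

Reflexive: yes — every world is R-related to itself.
Transitive: yes — every two-step R-path is closed by a direct edge.
Antisymmetric: yes — no distinct pair is related both ways.
So R is a partial order.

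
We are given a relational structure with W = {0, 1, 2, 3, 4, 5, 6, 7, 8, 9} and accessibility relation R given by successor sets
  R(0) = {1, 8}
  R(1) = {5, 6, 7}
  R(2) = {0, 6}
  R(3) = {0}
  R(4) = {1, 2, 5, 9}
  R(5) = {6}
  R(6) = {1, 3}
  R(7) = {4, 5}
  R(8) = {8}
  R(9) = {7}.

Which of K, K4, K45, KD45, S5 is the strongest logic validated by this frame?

Transitive (axiom 4): no — 0 R 1 and 1 R 5, but not 0 R 5.
Euclidean (axiom 5): no — 0 R 1 and 0 R 8, but not 1 R 8.
Serial (axiom D): yes — every world has a successor (e.g. 0 R 1).
Reflexive (axiom T): no — 0 is not related to itself.
So F validates K; K4 would additionally require R to be transitive. The strongest is K.

K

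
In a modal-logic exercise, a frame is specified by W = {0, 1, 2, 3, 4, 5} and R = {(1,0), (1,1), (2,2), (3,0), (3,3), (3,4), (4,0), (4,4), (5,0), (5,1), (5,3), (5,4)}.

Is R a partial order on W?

No

Reflexive: no — 0 is not related to itself.
Transitive: yes — every two-step R-path is closed by a direct edge.
Antisymmetric: yes — no distinct pair is related both ways.
So R is not a partial order.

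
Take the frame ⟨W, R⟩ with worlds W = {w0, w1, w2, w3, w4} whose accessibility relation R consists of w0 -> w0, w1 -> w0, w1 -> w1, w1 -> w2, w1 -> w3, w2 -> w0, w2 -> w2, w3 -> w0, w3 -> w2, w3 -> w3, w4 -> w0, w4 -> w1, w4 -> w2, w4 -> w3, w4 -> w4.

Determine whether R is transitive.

Transitive: yes — every two-step R-path is closed by a direct edge.

Yes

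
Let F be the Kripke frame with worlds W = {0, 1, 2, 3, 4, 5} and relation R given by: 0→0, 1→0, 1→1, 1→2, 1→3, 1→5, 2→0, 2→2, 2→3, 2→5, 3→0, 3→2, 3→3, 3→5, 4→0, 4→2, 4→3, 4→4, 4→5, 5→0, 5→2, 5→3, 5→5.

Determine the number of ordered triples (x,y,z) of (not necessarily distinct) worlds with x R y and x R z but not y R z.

Enumerating: (1,0,1), (1,0,2), (1,0,3), (1,0,5), (1,2,1), (1,3,1), (1,5,1), (2,0,2), (2,0,3), (2,0,5), (3,0,2), (3,0,3), … and 11 more.
Total: 23.

23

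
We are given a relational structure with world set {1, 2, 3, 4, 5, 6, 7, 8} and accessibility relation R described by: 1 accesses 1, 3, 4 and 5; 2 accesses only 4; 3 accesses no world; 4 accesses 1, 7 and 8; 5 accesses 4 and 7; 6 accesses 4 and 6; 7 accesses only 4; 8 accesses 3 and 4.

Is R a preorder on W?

No

Reflexive: no — 2 is not related to itself.
Transitive: no — 1 R 4 and 4 R 7, but not 1 R 7.
So R is not a preorder.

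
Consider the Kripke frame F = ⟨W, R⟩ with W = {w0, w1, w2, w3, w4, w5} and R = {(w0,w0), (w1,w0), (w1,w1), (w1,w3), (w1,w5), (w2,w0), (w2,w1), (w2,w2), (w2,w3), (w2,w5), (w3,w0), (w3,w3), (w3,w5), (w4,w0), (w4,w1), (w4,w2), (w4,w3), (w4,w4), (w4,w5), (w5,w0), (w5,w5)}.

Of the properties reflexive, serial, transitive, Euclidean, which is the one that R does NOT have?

Euclidean

Reflexive: yes — every world is R-related to itself.
Serial: yes — every world has a successor (e.g. w0 R w0).
Transitive: yes — every two-step R-path is closed by a direct edge.
Euclidean: no — w1 R w0 and w1 R w3, but not w0 R w3.
Only Euclidean fails.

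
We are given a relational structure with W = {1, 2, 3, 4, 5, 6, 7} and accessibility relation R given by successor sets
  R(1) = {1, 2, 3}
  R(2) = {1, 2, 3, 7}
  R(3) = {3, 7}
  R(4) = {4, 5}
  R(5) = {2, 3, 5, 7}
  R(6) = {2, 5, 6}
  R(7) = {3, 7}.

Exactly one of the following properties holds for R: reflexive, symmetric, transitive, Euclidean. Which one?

Reflexive: yes — every world is R-related to itself.
Symmetric: no — 1 R 3 but not 3 R 1.
Transitive: no — 1 R 2 and 2 R 7, but not 1 R 7.
Euclidean: no — 1 R 3 and 1 R 2, but not 3 R 2.
Only reflexive holds.

reflexive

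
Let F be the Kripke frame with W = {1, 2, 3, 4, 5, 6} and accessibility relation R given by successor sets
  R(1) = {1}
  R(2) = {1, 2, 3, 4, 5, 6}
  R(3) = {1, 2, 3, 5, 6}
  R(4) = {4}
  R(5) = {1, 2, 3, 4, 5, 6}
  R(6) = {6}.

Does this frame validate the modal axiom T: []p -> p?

Yes

By correspondence theory, T is valid on a frame iff R is reflexive.
Reflexive: yes — every world is R-related to itself.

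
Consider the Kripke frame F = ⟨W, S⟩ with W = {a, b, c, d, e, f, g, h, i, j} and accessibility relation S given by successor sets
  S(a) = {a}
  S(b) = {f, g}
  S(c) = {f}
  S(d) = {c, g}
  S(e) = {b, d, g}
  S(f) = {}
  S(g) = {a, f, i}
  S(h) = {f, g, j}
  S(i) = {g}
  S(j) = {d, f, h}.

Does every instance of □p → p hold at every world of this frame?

Axiom T corresponds to the accessibility relation being reflexive.
Reflexive: no — b is not related to itself.

No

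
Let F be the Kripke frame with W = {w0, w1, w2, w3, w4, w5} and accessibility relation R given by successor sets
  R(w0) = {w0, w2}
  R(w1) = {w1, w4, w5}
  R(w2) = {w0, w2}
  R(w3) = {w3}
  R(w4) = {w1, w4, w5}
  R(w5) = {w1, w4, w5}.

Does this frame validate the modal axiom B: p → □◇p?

By correspondence theory, B is valid on a frame iff R is symmetric.
Symmetric: yes — every pair in R has its reverse in R.

Yes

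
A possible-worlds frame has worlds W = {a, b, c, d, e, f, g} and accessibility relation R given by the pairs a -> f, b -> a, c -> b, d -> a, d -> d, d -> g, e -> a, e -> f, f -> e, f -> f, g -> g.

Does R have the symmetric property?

No

Symmetric: no — a R f but not f R a.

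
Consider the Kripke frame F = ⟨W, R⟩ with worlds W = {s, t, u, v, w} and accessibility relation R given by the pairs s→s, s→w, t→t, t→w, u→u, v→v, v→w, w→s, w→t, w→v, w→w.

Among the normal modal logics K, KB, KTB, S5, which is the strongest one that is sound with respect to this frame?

KTB

Symmetric (axiom B): yes — every pair in R has its reverse in R.
Reflexive (axiom T): yes — every world is R-related to itself.
Euclidean (axiom 5): no — w R s and w R t, but not s R t.
So F validates K, KB, KTB; S5 would additionally require R to be Euclidean. The strongest is KTB.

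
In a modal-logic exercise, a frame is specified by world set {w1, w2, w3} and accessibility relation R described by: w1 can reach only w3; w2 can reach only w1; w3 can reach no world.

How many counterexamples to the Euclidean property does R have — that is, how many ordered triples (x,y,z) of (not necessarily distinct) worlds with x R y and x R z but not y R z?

2

Enumerating: (w1,w3,w3), (w2,w1,w1).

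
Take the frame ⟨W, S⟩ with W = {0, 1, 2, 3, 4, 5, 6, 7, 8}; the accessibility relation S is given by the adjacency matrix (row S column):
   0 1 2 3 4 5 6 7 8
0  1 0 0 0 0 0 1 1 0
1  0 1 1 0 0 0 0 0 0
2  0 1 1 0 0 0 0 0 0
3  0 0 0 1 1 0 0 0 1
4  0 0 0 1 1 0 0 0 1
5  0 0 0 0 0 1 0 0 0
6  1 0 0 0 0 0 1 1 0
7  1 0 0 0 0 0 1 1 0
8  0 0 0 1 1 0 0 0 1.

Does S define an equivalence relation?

Reflexive: yes — every world is S-related to itself.
Symmetric: yes — every pair in S has its reverse in S.
Transitive: yes — every two-step S-path is closed by a direct edge.
So S is an equivalence relation.

Yes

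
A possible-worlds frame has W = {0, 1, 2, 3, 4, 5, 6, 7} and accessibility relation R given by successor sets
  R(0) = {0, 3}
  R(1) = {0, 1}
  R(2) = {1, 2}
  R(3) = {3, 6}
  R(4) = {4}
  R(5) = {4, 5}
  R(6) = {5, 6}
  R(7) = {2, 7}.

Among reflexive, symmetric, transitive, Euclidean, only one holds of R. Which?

reflexive

Reflexive: yes — every world is R-related to itself.
Symmetric: no — 0 R 3 but not 3 R 0.
Transitive: no — 0 R 3 and 3 R 6, but not 0 R 6.
Euclidean: no — 0 R 3 and 0 R 0, but not 3 R 0.
Only reflexive holds.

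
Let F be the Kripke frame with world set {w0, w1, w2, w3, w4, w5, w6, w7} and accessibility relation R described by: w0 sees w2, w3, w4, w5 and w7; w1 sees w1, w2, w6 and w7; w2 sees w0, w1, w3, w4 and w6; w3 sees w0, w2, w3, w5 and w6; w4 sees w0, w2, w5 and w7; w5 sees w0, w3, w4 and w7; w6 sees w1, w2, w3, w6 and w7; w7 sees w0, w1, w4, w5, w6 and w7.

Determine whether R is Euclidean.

No

Euclidean: no — w0 R w2 and w0 R w5, but not w2 R w5.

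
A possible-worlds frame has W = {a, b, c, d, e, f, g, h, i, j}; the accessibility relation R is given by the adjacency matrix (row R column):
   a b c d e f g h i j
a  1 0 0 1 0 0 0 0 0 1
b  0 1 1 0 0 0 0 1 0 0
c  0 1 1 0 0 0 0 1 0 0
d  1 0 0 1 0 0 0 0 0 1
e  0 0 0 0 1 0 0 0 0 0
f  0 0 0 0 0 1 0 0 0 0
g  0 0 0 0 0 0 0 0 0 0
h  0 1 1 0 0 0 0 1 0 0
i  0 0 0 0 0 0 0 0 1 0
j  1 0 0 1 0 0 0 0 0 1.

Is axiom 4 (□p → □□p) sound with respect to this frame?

Yes

Axiom 4 corresponds to the accessibility relation being transitive.
Transitive: yes — every two-step R-path is closed by a direct edge.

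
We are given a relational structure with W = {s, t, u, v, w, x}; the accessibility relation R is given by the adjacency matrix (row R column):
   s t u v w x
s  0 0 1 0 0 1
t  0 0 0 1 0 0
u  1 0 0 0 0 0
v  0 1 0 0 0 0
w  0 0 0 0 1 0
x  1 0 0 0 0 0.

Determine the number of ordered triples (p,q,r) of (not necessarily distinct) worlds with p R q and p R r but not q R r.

Enumerating: (s,u,u), (s,u,x), (s,x,u), (s,x,x), (t,v,v), (u,s,s), (v,t,t), (x,s,s).

8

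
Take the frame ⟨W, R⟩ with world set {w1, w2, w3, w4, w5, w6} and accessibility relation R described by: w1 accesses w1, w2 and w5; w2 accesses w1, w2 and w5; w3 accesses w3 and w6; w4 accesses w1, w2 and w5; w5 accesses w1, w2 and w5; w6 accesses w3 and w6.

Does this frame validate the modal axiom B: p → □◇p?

No

Axiom B corresponds to the accessibility relation being symmetric.
Symmetric: no — w4 R w1 but not w1 R w4.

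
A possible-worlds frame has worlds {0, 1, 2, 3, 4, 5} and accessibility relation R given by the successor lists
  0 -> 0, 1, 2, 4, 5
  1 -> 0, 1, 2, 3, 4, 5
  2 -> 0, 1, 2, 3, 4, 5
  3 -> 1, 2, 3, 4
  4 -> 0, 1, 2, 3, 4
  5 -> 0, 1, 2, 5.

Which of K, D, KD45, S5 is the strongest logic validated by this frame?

D

Serial (axiom D): yes — every world has a successor (e.g. 0 R 0).
Transitive (axiom 4): no — 0 R 1 and 1 R 3, but not 0 R 3.
Euclidean (axiom 5): no — 0 R 4 and 0 R 5, but not 4 R 5.
Reflexive (axiom T): yes — every world is R-related to itself.
So F validates K, D; KD45 would additionally require R to be Euclidean and transitive. The strongest is D.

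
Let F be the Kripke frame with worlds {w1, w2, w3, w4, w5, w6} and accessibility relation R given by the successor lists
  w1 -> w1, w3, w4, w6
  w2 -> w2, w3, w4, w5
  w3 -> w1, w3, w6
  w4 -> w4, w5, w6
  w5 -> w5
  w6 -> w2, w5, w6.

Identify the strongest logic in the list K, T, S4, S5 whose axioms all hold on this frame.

Reflexive (axiom T): yes — every world is R-related to itself.
Transitive (axiom 4): no — w1 R w4 and w4 R w5, but not w1 R w5.
Euclidean (axiom 5): no — w1 R w3 and w1 R w4, but not w3 R w4.
So F validates K, T; S4 would additionally require R to be transitive. The strongest is T.

T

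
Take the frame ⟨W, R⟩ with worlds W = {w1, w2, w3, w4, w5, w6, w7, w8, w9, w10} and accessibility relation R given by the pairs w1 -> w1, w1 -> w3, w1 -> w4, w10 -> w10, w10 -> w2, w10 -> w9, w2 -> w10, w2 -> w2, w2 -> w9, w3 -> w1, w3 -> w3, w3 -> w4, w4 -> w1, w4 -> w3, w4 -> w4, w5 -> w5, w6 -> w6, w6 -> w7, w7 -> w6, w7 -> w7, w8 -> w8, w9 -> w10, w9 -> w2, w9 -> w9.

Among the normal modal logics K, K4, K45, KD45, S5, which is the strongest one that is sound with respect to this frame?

Transitive (axiom 4): yes — every two-step R-path is closed by a direct edge.
Euclidean (axiom 5): yes — any two successors of a common world are R-related.
Serial (axiom D): yes — every world has a successor (e.g. w1 R w1).
Reflexive (axiom T): yes — every world is R-related to itself.
So F validates K, K4, K45, KD45, S5. The strongest is S5.

S5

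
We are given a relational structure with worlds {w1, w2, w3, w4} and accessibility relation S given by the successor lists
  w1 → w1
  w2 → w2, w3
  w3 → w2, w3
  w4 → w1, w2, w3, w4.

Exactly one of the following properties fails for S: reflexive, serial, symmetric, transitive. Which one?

Reflexive: yes — every world is S-related to itself.
Serial: yes — every world has a successor (e.g. w1 S w1).
Symmetric: no — w4 S w1 but not w1 S w4.
Transitive: yes — every two-step S-path is closed by a direct edge.
Only symmetric fails.

symmetric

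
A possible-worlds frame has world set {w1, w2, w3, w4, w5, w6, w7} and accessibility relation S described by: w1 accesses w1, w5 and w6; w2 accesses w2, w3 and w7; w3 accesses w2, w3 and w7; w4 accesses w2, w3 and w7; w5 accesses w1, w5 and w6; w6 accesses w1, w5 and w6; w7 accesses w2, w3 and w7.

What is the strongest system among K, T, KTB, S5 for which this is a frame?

K

Reflexive (axiom T): no — w4 is not related to itself.
Symmetric (axiom B): no — w4 S w2 but not w2 S w4.
Euclidean (axiom 5): yes — any two successors of a common world are S-related.
So F validates K; T would additionally require S to be reflexive. The strongest is K.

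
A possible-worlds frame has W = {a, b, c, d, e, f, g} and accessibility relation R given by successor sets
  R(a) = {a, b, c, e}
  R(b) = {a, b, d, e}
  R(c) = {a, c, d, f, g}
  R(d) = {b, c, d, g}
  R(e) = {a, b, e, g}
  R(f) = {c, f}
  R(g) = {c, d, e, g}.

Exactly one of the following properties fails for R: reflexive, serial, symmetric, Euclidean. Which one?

Euclidean

Reflexive: yes — every world is R-related to itself.
Serial: yes — every world has a successor (e.g. a R a).
Symmetric: yes — every pair in R has its reverse in R.
Euclidean: no — a R b and a R c, but not b R c.
Only Euclidean fails.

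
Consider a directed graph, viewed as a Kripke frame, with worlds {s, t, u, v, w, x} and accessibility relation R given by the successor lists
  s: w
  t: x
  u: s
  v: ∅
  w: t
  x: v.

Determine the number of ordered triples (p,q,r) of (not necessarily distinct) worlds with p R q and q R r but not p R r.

Enumerating: (s,w,t), (t,x,v), (u,s,w), (w,t,x).

4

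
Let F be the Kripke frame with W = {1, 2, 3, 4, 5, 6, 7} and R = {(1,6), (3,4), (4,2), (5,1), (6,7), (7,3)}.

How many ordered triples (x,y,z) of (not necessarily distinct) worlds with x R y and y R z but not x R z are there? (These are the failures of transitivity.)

5

Enumerating: (1,6,7), (3,4,2), (5,1,6), (6,7,3), (7,3,4).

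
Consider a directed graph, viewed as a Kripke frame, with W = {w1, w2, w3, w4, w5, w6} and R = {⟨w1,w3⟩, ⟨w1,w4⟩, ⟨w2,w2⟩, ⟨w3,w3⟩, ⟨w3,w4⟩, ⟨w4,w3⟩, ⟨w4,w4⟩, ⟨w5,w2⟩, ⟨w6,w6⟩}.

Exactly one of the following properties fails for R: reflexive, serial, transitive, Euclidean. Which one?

reflexive

Reflexive: no — w1 is not related to itself.
Serial: yes — every world has a successor (e.g. w1 R w3).
Transitive: yes — every two-step R-path is closed by a direct edge.
Euclidean: yes — any two successors of a common world are R-related.
Only reflexive fails.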